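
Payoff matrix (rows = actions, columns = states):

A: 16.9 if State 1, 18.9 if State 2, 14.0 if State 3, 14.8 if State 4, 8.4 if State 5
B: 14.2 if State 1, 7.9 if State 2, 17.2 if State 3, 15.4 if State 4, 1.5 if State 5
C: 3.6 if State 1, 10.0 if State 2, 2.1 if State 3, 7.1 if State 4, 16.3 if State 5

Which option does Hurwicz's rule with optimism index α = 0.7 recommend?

A: 0.7·18.9 + 0.3·8.4 = 15.75
B: 0.7·17.2 + 0.3·1.5 = 12.49
C: 0.7·16.3 + 0.3·2.1 = 12.04
Highest Hurwicz score = 15.75 → A.

A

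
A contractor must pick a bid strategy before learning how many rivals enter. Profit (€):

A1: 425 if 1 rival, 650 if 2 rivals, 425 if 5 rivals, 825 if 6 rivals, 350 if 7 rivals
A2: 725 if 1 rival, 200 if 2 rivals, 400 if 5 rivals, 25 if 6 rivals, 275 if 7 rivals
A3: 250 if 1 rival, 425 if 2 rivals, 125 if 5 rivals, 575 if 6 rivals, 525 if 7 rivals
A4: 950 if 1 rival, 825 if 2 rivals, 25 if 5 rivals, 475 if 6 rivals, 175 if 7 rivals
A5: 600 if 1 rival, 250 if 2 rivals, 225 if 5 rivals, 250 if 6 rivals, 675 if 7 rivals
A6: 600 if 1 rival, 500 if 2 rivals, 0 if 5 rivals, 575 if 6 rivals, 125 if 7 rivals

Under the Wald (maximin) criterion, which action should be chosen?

A1

Row minima: A1=350, A2=25, A3=125, A4=25, A5=225, A6=0
Best worst-case = 350 → A1.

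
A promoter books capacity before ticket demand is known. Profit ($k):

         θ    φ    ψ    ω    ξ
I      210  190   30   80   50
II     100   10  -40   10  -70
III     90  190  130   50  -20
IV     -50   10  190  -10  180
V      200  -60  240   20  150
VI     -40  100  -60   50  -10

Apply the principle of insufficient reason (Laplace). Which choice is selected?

I

Row averages: I=112, II=2, III=88, IV=64, V=110, VI=8
Highest average = 112 → I.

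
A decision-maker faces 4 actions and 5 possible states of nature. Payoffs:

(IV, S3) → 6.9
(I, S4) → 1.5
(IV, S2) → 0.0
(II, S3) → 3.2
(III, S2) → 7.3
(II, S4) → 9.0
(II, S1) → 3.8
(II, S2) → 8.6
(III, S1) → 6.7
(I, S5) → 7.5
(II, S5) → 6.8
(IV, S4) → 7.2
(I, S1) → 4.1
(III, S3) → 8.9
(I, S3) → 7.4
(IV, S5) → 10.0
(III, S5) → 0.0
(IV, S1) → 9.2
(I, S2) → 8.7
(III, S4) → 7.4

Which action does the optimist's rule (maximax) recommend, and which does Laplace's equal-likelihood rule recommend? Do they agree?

Row maxima: I=8.7, II=9.0, III=8.9, IV=10.0
Best best-case = 10.0 → IV.
Row averages: I=5.84, II=6.28, III=6.06, IV=6.66
Highest average = 6.66 → IV.

maximax → IV; laplace → IV (agree)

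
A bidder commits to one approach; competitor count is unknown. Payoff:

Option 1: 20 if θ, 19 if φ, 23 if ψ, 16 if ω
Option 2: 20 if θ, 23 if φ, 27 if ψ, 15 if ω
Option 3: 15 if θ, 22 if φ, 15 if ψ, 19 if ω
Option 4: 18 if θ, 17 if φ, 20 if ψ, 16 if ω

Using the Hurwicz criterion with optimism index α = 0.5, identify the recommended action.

Option 1: 0.5·23 + 0.5·16 = 19.5
Option 2: 0.5·27 + 0.5·15 = 21
Option 3: 0.5·22 + 0.5·15 = 18.5
Option 4: 0.5·20 + 0.5·16 = 18
Highest Hurwicz score = 21 → Option 2.

Option 2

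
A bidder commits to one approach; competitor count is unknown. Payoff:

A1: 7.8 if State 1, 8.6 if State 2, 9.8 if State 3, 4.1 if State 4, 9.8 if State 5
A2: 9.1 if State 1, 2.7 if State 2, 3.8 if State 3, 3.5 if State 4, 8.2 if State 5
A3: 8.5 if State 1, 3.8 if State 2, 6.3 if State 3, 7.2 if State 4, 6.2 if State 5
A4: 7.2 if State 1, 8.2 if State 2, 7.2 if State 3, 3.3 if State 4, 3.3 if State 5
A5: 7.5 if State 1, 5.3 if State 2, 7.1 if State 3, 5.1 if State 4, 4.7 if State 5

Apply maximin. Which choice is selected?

A5

Row minima: A1=4.1, A2=2.7, A3=3.8, A4=3.3, A5=4.7
Best worst-case = 4.7 → A5.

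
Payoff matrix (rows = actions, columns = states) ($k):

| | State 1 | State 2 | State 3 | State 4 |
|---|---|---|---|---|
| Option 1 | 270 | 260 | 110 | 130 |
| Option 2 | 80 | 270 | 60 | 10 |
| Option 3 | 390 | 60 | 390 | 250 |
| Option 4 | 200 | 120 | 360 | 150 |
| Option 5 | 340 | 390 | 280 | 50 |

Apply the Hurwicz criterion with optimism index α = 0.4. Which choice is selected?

Option 1: 0.4·270 + 0.6·110 = 174
Option 2: 0.4·270 + 0.6·10 = 114
Option 3: 0.4·390 + 0.6·60 = 192
Option 4: 0.4·360 + 0.6·120 = 216
Option 5: 0.4·390 + 0.6·50 = 186
Highest Hurwicz score = 216 → Option 4.

Option 4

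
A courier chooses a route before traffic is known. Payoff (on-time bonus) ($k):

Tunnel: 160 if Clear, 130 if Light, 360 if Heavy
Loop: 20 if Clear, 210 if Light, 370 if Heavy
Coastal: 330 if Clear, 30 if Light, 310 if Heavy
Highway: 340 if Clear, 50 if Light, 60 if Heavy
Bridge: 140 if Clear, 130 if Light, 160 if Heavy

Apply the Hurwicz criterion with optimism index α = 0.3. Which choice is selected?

Tunnel: 0.3·360 + 0.7·130 = 199
Loop: 0.3·370 + 0.7·20 = 125
Coastal: 0.3·330 + 0.7·30 = 120
Highway: 0.3·340 + 0.7·50 = 137
Bridge: 0.3·160 + 0.7·130 = 139
Highest Hurwicz score = 199 → Tunnel.

Tunnel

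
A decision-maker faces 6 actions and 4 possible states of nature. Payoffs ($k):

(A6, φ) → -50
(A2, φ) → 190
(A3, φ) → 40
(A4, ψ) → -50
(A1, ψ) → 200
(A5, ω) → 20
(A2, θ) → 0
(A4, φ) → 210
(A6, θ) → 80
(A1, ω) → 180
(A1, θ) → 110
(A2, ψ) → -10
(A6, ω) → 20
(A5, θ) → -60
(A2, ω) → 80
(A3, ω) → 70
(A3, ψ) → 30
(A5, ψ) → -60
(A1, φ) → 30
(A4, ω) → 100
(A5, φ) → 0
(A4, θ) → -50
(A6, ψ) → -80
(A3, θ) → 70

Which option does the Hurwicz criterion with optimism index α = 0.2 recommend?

A1

A1: 0.2·200 + 0.8·30 = 64
A2: 0.2·190 + 0.8·(-10) = 30
A3: 0.2·70 + 0.8·30 = 38
A4: 0.2·210 + 0.8·(-50) = 2
A5: 0.2·20 + 0.8·(-60) = -44
A6: 0.2·80 + 0.8·(-80) = -48
Highest Hurwicz score = 64 → A1.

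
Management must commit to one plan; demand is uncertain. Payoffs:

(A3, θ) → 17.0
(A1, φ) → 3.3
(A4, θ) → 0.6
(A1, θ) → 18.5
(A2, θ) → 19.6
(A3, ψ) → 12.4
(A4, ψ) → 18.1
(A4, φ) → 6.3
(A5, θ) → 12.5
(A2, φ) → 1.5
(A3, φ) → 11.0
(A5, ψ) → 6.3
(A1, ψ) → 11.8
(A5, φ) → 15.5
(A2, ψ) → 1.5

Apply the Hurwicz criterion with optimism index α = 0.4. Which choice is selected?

A1: 0.4·18.5 + 0.6·3.3 = 9.38
A2: 0.4·19.6 + 0.6·1.5 = 8.74
A3: 0.4·17.0 + 0.6·11.0 = 13.4
A4: 0.4·18.1 + 0.6·0.6 = 7.6
A5: 0.4·15.5 + 0.6·6.3 = 9.98
Highest Hurwicz score = 13.4 → A3.

A3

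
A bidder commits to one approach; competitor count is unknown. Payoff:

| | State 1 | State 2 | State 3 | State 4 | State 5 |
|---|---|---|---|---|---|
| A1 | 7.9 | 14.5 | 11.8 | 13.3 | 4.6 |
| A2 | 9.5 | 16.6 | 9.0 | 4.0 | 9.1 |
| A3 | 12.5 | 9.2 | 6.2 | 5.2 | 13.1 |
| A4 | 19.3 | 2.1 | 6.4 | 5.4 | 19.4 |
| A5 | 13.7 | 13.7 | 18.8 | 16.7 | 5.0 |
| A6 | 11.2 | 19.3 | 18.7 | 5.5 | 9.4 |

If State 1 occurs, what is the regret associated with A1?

Best payoff under State 1 is 19.3.
Regret = 19.3 − 7.9 = 11.4.

11.4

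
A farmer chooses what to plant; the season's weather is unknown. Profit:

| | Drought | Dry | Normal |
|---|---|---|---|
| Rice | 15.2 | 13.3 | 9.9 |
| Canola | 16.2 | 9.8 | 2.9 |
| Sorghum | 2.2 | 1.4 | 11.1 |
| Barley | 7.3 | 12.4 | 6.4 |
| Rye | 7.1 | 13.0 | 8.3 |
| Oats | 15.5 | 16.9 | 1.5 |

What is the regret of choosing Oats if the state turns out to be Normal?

Best payoff under Normal is 11.1.
Regret = 11.1 − 1.5 = 9.6.

9.6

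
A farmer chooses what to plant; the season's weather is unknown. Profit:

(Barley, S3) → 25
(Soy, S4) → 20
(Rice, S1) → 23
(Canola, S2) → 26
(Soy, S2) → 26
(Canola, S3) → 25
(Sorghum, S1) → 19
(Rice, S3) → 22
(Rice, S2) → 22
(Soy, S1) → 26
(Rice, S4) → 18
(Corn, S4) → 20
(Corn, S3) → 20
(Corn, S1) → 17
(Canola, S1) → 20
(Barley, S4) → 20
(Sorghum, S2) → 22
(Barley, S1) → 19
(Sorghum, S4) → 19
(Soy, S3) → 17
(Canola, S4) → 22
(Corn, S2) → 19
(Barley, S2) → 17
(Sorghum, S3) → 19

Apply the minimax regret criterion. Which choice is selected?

Rice

Column bests: S1=26, S2=26, S3=25, S4=22.
Corn regrets: 9, 7, 5, 2 → max 9
Sorghum regrets: 7, 4, 6, 3 → max 7
Barley regrets: 7, 9, 0, 2 → max 9
Soy regrets: 0, 0, 8, 2 → max 8
Rice regrets: 3, 4, 3, 4 → max 4
Canola regrets: 6, 0, 0, 0 → max 6
Smallest max regret = 4 → Rice.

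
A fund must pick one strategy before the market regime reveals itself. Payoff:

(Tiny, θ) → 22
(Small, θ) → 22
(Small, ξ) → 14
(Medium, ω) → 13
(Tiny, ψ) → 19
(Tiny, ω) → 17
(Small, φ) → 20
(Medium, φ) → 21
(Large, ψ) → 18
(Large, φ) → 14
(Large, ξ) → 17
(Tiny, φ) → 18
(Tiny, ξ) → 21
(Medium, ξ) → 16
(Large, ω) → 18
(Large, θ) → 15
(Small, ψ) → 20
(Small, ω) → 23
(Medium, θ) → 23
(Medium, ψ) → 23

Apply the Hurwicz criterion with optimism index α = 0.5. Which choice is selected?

Tiny: 0.5·22 + 0.5·17 = 19.5
Small: 0.5·23 + 0.5·14 = 18.5
Medium: 0.5·23 + 0.5·13 = 18
Large: 0.5·18 + 0.5·14 = 16
Highest Hurwicz score = 19.5 → Tiny.

Tiny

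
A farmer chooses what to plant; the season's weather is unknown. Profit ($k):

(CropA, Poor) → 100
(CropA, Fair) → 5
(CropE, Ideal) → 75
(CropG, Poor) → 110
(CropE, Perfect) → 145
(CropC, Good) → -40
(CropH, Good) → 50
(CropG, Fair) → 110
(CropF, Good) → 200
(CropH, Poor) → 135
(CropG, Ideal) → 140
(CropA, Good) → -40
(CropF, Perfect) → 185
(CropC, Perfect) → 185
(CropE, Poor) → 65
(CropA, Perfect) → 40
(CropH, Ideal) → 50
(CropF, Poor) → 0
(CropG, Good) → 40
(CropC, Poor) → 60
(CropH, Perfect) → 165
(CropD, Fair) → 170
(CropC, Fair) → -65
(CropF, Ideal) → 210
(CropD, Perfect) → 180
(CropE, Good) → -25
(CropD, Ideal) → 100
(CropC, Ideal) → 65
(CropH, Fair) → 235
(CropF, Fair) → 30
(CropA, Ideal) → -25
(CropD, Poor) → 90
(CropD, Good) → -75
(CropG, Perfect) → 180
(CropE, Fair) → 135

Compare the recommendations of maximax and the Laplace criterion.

maximax → CropH; laplace → CropH (agree)

Row maxima: CropF=210, CropH=235, CropA=100, CropC=185, CropD=180, CropE=145, CropG=180
Best best-case = 235 → CropH.
Row averages: CropF=125, CropH=127, CropA=16, CropC=41, CropD=93, CropE=79, CropG=116
Highest average = 127 → CropH.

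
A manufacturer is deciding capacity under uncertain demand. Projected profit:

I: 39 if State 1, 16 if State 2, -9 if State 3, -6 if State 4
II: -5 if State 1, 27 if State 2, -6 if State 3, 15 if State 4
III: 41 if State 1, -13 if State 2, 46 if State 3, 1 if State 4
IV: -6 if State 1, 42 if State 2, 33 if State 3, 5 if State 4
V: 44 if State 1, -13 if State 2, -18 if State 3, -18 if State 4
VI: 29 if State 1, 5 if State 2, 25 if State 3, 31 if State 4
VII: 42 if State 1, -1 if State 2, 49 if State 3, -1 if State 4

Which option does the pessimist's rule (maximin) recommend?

VI

Row minima: I=-9, II=-6, III=-13, IV=-6, V=-18, VI=5, VII=-1
Best worst-case = 5 → VI.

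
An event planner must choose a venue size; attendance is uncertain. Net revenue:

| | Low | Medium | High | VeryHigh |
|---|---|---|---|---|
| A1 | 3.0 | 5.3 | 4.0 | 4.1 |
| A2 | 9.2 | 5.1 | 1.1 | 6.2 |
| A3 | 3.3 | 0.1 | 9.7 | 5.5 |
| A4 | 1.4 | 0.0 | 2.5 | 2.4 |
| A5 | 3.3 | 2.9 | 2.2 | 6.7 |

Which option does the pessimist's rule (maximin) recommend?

A1

Row minima: A1=3.0, A2=1.1, A3=0.1, A4=0.0, A5=2.2
Best worst-case = 3.0 → A1.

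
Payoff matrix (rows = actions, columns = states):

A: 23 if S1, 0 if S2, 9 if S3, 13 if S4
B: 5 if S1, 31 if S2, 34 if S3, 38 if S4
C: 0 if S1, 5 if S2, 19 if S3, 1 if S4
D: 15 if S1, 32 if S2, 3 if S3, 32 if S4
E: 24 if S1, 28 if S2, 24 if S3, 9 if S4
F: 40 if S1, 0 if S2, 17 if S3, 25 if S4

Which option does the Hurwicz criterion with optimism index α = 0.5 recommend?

A: 0.5·23 + 0.5·0 = 11.5
B: 0.5·38 + 0.5·5 = 21.5
C: 0.5·19 + 0.5·0 = 9.5
D: 0.5·32 + 0.5·3 = 17.5
E: 0.5·28 + 0.5·9 = 18.5
F: 0.5·40 + 0.5·0 = 20
Highest Hurwicz score = 21.5 → B.

B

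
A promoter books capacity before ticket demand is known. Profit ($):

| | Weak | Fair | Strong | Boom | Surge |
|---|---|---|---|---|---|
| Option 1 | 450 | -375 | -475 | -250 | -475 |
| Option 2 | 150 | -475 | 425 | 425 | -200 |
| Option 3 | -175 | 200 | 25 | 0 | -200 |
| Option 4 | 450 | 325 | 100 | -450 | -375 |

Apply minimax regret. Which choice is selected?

Column bests: Weak=450, Fair=325, Strong=425, Boom=425, Surge=-200.
Option 1 regrets: 0, 700, 900, 675, 275 → max 900
Option 2 regrets: 300, 800, 0, 0, 0 → max 800
Option 3 regrets: 625, 125, 400, 425, 0 → max 625
Option 4 regrets: 0, 0, 325, 875, 175 → max 875
Smallest max regret = 625 → Option 3.

Option 3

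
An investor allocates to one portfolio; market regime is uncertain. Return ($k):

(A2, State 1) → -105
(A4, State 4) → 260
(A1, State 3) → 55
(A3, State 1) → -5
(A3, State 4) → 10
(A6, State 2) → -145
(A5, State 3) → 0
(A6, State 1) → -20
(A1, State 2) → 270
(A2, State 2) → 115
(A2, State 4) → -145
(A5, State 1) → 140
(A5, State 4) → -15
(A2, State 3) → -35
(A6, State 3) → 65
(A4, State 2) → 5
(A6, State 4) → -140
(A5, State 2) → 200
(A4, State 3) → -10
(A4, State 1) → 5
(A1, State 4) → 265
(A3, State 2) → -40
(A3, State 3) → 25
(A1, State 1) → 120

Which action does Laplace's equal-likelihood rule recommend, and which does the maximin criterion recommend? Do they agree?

Row averages: A1=177.5, A2=-42.5, A3=-2.5, A4=65, A5=81.25, A6=-60
Highest average = 177.5 → A1.
Row minima: A1=55, A2=-145, A3=-40, A4=-10, A5=-15, A6=-145
Best worst-case = 55 → A1.

laplace → A1; maximin → A1 (agree)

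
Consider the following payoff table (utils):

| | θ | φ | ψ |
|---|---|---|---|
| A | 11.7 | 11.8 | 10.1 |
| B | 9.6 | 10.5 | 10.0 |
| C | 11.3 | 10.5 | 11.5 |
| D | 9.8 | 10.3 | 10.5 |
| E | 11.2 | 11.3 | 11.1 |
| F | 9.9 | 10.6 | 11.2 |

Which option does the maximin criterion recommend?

Row minima: A=10.1, B=9.6, C=10.5, D=9.8, E=11.1, F=9.9
Best worst-case = 11.1 → E.

E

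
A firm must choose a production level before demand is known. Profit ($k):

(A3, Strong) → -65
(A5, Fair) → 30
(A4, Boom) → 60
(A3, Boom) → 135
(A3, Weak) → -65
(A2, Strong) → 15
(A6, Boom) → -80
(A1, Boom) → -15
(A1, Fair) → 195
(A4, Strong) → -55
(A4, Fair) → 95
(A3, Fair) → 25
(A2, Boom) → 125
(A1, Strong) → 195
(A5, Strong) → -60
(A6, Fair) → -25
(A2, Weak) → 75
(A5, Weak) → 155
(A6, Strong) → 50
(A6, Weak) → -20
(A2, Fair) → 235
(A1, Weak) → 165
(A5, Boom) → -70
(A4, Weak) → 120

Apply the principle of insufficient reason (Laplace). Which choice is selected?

A1

Row averages: A1=135, A2=112.5, A3=7.5, A4=55, A5=13.75, A6=-18.75
Highest average = 135 → A1.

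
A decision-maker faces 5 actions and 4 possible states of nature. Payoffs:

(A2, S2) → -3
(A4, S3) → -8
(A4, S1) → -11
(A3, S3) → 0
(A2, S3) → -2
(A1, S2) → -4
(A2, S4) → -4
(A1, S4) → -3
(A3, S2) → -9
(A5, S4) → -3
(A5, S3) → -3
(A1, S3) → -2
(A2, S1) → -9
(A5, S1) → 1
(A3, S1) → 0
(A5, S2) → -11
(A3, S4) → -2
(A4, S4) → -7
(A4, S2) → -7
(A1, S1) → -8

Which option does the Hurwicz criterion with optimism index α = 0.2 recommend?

A1: 0.2·(-2) + 0.8·(-8) = -6.8
A2: 0.2·(-2) + 0.8·(-9) = -7.6
A3: 0.2·0 + 0.8·(-9) = -7.2
A4: 0.2·(-7) + 0.8·(-11) = -10.2
A5: 0.2·1 + 0.8·(-11) = -8.6
Highest Hurwicz score = -6.8 → A1.

A1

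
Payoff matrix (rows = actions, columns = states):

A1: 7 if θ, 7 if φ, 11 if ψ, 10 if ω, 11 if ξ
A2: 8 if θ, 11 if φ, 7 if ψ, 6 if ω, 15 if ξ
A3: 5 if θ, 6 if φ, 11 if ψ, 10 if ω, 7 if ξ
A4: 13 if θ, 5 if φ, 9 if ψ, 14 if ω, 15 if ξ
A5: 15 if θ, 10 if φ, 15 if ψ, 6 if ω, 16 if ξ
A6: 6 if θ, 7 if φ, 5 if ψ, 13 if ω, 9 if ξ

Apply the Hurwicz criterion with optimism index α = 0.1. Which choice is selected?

A1: 0.1·11 + 0.9·7 = 7.4
A2: 0.1·15 + 0.9·6 = 6.9
A3: 0.1·11 + 0.9·5 = 5.6
A4: 0.1·15 + 0.9·5 = 6
A5: 0.1·16 + 0.9·6 = 7
A6: 0.1·13 + 0.9·5 = 5.8
Highest Hurwicz score = 7.4 → A1.

A1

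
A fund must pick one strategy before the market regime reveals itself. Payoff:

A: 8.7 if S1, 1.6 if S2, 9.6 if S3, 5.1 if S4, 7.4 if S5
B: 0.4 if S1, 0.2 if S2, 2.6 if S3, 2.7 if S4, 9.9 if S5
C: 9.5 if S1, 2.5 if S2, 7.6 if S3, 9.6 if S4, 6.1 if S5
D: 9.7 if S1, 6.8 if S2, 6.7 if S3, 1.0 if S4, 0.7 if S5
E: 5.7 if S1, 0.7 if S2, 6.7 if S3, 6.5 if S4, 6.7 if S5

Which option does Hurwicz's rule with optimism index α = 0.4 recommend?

A: 0.4·9.6 + 0.6·1.6 = 4.8
B: 0.4·9.9 + 0.6·0.2 = 4.08
C: 0.4·9.6 + 0.6·2.5 = 5.34
D: 0.4·9.7 + 0.6·0.7 = 4.3
E: 0.4·6.7 + 0.6·0.7 = 3.1
Highest Hurwicz score = 5.34 → C.

C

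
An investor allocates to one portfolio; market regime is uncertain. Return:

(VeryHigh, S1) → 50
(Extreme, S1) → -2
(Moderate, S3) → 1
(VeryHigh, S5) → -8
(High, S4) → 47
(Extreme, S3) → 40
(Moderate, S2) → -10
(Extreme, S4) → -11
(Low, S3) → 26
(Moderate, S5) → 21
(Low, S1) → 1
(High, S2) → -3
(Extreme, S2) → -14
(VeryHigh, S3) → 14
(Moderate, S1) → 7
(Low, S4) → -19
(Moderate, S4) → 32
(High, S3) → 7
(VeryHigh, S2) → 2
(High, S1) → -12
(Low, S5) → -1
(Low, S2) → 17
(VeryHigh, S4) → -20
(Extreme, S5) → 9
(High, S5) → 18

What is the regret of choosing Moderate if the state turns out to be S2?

27

Best payoff under S2 is 17.
Regret = 17 − (-10) = 27.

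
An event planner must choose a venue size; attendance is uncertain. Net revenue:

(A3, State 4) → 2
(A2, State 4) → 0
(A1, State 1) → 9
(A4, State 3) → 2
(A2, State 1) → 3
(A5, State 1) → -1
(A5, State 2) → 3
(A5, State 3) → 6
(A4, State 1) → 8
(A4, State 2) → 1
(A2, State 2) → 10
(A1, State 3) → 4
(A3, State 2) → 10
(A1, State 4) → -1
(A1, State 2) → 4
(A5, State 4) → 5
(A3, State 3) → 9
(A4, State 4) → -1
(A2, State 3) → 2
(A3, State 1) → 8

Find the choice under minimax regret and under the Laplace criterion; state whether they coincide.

Column bests: State 1=9, State 2=10, State 3=9, State 4=5.
A1 regrets: 0, 6, 5, 6 → max 6
A2 regrets: 6, 0, 7, 5 → max 7
A3 regrets: 1, 0, 0, 3 → max 3
A4 regrets: 1, 9, 7, 6 → max 9
A5 regrets: 10, 7, 3, 0 → max 10
Smallest max regret = 3 → A3.
Row averages: A1=4, A2=3.75, A3=7.25, A4=2.5, A5=3.25
Highest average = 7.25 → A3.

minimax regret → A3; laplace → A3 (agree)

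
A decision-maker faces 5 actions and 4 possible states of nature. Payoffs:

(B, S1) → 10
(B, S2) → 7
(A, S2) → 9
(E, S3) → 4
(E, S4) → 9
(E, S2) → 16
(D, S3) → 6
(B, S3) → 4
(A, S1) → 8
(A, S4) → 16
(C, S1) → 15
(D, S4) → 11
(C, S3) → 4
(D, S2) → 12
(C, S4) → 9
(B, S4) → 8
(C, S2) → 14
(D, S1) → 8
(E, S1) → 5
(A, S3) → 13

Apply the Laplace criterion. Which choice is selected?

A

Row averages: A=11.5, B=7.25, C=10.5, D=9.25, E=8.5
Highest average = 11.5 → A.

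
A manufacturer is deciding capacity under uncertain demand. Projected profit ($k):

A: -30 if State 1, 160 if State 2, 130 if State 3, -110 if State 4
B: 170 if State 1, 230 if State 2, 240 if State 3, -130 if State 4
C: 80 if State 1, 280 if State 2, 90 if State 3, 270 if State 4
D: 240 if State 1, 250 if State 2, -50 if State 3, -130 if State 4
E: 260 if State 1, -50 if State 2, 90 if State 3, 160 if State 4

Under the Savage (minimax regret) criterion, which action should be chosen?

C

Column bests: State 1=260, State 2=280, State 3=240, State 4=270.
A regrets: 290, 120, 110, 380 → max 380
B regrets: 90, 50, 0, 400 → max 400
C regrets: 180, 0, 150, 0 → max 180
D regrets: 20, 30, 290, 400 → max 400
E regrets: 0, 330, 150, 110 → max 330
Smallest max regret = 180 → C.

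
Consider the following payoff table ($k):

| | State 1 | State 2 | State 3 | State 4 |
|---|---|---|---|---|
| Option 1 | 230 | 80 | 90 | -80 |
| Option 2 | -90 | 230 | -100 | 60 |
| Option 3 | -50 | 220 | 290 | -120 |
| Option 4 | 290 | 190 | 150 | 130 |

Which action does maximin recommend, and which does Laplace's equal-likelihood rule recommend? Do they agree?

maximin → Option 4; laplace → Option 4 (agree)

Row minima: Option 1=-80, Option 2=-100, Option 3=-120, Option 4=130
Best worst-case = 130 → Option 4.
Row averages: Option 1=80, Option 2=25, Option 3=85, Option 4=190
Highest average = 190 → Option 4.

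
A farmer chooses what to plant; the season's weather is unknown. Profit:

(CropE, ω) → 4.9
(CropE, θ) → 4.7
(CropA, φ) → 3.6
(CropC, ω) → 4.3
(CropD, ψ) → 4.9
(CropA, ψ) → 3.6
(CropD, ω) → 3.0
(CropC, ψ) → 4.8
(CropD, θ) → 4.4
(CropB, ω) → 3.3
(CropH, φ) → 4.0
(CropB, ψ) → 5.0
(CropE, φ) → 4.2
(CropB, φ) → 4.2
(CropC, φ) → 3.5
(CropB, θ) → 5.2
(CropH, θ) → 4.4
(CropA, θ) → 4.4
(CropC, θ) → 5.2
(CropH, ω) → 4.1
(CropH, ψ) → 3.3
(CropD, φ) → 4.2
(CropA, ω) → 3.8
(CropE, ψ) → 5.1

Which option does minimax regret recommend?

Column bests: θ=5.2, φ=4.2, ψ=5.1, ω=4.9.
CropA regrets: 0.8, 0.6, 1.5, 1.1 → max 1.5
CropH regrets: 0.8, 0.2, 1.8, 0.8 → max 1.8
CropB regrets: 0.0, 0.0, 0.1, 1.6 → max 1.6
CropD regrets: 0.8, 0.0, 0.2, 1.9 → max 1.9
CropE regrets: 0.5, 0.0, 0.0, 0.0 → max 0.5
CropC regrets: 0.0, 0.7, 0.3, 0.6 → max 0.7
Smallest max regret = 0.5 → CropE.

CropE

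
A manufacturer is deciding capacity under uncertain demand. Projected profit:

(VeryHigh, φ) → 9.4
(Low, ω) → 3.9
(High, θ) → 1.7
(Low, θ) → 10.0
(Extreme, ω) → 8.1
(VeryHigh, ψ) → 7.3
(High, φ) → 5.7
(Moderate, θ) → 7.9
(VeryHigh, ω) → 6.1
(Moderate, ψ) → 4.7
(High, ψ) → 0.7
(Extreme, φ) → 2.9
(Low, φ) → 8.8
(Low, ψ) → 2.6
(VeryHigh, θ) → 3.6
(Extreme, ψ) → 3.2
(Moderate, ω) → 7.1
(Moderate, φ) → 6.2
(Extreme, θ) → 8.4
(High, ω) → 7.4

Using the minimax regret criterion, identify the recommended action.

Column bests: θ=10.0, φ=9.4, ψ=7.3, ω=8.1.
Low regrets: 0.0, 0.6, 4.7, 4.2 → max 4.7
Moderate regrets: 2.1, 3.2, 2.6, 1.0 → max 3.2
High regrets: 8.3, 3.7, 6.6, 0.7 → max 8.3
VeryHigh regrets: 6.4, 0.0, 0.0, 2.0 → max 6.4
Extreme regrets: 1.6, 6.5, 4.1, 0.0 → max 6.5
Smallest max regret = 3.2 → Moderate.

Moderate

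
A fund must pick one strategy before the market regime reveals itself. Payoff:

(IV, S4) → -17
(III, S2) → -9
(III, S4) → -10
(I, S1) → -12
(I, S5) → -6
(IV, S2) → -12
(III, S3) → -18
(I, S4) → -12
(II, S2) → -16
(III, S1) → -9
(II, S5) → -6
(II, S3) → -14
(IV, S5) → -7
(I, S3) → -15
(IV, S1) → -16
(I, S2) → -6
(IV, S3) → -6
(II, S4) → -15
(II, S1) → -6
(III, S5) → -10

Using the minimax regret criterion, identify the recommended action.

I

Column bests: S1=-6, S2=-6, S3=-6, S4=-10, S5=-6.
I regrets: 6, 0, 9, 2, 0 → max 9
II regrets: 0, 10, 8, 5, 0 → max 10
III regrets: 3, 3, 12, 0, 4 → max 12
IV regrets: 10, 6, 0, 7, 1 → max 10
Smallest max regret = 9 → I.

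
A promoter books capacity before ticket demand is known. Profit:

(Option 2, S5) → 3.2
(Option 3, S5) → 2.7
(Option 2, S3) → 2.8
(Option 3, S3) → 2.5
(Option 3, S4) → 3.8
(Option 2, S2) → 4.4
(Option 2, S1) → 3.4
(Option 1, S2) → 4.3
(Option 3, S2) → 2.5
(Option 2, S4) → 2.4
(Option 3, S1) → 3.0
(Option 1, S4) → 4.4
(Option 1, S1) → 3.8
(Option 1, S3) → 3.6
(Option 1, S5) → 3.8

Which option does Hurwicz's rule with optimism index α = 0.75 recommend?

Option 1: 0.75·4.4 + 0.25·3.6 = 4.2
Option 2: 0.75·4.4 + 0.25·2.4 = 3.9
Option 3: 0.75·3.8 + 0.25·2.5 = 3.475
Highest Hurwicz score = 4.2 → Option 1.

Option 1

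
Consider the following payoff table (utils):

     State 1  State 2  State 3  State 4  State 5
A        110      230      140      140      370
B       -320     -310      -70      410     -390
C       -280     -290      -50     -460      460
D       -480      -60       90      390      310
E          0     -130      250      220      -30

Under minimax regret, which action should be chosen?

A

Column bests: State 1=110, State 2=230, State 3=250, State 4=410, State 5=460.
A regrets: 0, 0, 110, 270, 90 → max 270
B regrets: 430, 540, 320, 0, 850 → max 850
C regrets: 390, 520, 300, 870, 0 → max 870
D regrets: 590, 290, 160, 20, 150 → max 590
E regrets: 110, 360, 0, 190, 490 → max 490
Smallest max regret = 270 → A.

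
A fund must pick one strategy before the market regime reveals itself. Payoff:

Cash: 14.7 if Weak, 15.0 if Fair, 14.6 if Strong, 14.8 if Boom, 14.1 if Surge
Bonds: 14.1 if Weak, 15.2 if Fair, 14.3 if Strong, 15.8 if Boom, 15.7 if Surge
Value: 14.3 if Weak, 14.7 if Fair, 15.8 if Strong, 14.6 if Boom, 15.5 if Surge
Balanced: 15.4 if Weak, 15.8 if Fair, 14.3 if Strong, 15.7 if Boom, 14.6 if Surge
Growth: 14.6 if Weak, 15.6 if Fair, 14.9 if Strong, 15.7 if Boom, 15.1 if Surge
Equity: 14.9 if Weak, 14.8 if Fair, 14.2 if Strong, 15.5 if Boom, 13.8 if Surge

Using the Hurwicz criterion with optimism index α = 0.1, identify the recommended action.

Growth

Cash: 0.1·15.0 + 0.9·14.1 = 14.19
Bonds: 0.1·15.8 + 0.9·14.1 = 14.27
Value: 0.1·15.8 + 0.9·14.3 = 14.45
Balanced: 0.1·15.8 + 0.9·14.3 = 14.45
Growth: 0.1·15.7 + 0.9·14.6 = 14.71
Equity: 0.1·15.5 + 0.9·13.8 = 13.97
Highest Hurwicz score = 14.71 → Growth.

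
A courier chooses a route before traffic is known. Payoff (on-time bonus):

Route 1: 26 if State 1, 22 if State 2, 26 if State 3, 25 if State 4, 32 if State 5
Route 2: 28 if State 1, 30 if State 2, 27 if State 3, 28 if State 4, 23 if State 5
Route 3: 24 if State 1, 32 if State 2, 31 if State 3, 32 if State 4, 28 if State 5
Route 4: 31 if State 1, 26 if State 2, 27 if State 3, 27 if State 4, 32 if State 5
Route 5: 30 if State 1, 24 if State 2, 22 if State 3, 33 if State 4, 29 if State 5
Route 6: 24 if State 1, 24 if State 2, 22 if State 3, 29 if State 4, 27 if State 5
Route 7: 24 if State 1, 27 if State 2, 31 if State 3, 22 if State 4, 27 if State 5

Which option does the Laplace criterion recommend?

Row averages: Route 1=26.2, Route 2=27.2, Route 3=29.4, Route 4=28.6, Route 5=27.6, Route 6=25.2, Route 7=26.2
Highest average = 29.4 → Route 3.

Route 3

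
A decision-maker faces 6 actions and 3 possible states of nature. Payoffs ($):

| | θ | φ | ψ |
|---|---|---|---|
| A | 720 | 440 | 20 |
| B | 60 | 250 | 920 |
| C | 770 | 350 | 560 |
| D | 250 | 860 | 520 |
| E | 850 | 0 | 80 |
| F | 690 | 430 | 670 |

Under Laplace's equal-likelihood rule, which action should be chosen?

F

Row averages: A=1180/3, B=410, C=560, D=1630/3, E=310, F=1790/3
Highest average = 1790/3 → F.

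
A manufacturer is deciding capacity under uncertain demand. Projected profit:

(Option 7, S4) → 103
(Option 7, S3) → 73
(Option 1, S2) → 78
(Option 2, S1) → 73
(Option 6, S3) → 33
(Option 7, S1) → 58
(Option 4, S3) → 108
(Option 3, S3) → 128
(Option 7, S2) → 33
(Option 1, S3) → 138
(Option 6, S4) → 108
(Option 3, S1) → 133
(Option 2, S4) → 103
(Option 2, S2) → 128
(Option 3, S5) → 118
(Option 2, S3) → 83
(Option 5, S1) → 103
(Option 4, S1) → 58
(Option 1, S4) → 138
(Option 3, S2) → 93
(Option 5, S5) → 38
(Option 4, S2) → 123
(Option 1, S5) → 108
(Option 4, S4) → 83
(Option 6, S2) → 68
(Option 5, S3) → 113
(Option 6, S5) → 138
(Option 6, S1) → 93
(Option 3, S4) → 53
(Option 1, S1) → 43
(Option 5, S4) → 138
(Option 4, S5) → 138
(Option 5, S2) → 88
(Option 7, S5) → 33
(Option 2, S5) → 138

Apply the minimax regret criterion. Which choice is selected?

Option 2

Column bests: S1=133, S2=128, S3=138, S4=138, S5=138.
Option 1 regrets: 90, 50, 0, 0, 30 → max 90
Option 2 regrets: 60, 0, 55, 35, 0 → max 60
Option 3 regrets: 0, 35, 10, 85, 20 → max 85
Option 4 regrets: 75, 5, 30, 55, 0 → max 75
Option 5 regrets: 30, 40, 25, 0, 100 → max 100
Option 6 regrets: 40, 60, 105, 30, 0 → max 105
Option 7 regrets: 75, 95, 65, 35, 105 → max 105
Smallest max regret = 60 → Option 2.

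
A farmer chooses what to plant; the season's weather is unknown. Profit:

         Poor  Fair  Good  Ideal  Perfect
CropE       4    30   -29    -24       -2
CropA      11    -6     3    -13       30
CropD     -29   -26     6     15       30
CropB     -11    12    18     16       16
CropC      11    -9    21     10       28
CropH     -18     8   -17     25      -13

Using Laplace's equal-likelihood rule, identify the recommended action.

Row averages: CropE=-4.2, CropA=5, CropD=-0.8, CropB=10.2, CropC=12.2, CropH=-3
Highest average = 12.2 → CropC.

CropC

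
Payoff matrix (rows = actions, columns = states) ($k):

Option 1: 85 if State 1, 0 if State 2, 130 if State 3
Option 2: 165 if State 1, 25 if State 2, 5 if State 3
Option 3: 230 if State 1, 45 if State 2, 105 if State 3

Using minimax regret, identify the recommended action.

Column bests: State 1=230, State 2=45, State 3=130.
Option 1 regrets: 145, 45, 0 → max 145
Option 2 regrets: 65, 20, 125 → max 125
Option 3 regrets: 0, 0, 25 → max 25
Smallest max regret = 25 → Option 3.

Option 3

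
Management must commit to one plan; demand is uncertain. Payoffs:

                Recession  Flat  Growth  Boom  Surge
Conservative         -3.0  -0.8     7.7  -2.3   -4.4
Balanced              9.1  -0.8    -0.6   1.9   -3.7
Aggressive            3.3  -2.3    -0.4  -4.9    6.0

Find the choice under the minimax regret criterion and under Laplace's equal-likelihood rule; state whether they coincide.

minimax regret → Aggressive; laplace → Balanced (disagree)

Column bests: Recession=9.1, Flat=-0.8, Growth=7.7, Boom=1.9, Surge=6.0.
Conservative regrets: 12.1, 0.0, 0.0, 4.2, 10.4 → max 12.1
Balanced regrets: 0.0, 0.0, 8.3, 0.0, 9.7 → max 9.7
Aggressive regrets: 5.8, 1.5, 8.1, 6.8, 0.0 → max 8.1
Smallest max regret = 8.1 → Aggressive.
Row averages: Conservative=-0.56, Balanced=1.18, Aggressive=0.34
Highest average = 1.18 → Balanced.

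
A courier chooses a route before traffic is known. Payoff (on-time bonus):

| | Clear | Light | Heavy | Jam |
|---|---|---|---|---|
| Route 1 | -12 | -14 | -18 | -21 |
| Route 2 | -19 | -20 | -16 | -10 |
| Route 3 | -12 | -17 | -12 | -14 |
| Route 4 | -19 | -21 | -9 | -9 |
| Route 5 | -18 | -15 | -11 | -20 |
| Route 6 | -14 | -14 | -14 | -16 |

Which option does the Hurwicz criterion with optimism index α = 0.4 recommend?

Route 3

Route 1: 0.4·(-12) + 0.6·(-21) = -17.4
Route 2: 0.4·(-10) + 0.6·(-20) = -16
Route 3: 0.4·(-12) + 0.6·(-17) = -15
Route 4: 0.4·(-9) + 0.6·(-21) = -16.2
Route 5: 0.4·(-11) + 0.6·(-20) = -16.4
Route 6: 0.4·(-14) + 0.6·(-16) = -15.2
Highest Hurwicz score = -15 → Route 3.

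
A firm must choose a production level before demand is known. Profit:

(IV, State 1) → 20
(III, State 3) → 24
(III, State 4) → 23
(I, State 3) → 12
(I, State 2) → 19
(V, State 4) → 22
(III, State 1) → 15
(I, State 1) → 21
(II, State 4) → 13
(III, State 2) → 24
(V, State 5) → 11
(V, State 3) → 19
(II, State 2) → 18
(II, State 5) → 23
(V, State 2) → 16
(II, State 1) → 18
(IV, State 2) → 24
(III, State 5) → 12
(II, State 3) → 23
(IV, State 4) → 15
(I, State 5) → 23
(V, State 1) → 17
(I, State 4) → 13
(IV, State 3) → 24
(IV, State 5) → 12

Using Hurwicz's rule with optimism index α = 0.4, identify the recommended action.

I: 0.4·23 + 0.6·12 = 16.4
II: 0.4·23 + 0.6·13 = 17
III: 0.4·24 + 0.6·12 = 16.8
IV: 0.4·24 + 0.6·12 = 16.8
V: 0.4·22 + 0.6·11 = 15.4
Highest Hurwicz score = 17 → II.

II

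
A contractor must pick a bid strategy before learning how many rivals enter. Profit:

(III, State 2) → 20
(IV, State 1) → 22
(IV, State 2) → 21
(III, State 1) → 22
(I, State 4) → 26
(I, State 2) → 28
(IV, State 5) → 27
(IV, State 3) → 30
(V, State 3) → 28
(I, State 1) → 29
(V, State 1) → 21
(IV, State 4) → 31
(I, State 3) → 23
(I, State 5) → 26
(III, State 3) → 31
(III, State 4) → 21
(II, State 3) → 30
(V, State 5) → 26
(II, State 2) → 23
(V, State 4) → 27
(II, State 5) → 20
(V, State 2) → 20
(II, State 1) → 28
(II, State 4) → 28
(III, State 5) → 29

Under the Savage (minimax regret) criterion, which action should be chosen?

IV

Column bests: State 1=29, State 2=28, State 3=31, State 4=31, State 5=29.
I regrets: 0, 0, 8, 5, 3 → max 8
II regrets: 1, 5, 1, 3, 9 → max 9
III regrets: 7, 8, 0, 10, 0 → max 10
IV regrets: 7, 7, 1, 0, 2 → max 7
V regrets: 8, 8, 3, 4, 3 → max 8
Smallest max regret = 7 → IV.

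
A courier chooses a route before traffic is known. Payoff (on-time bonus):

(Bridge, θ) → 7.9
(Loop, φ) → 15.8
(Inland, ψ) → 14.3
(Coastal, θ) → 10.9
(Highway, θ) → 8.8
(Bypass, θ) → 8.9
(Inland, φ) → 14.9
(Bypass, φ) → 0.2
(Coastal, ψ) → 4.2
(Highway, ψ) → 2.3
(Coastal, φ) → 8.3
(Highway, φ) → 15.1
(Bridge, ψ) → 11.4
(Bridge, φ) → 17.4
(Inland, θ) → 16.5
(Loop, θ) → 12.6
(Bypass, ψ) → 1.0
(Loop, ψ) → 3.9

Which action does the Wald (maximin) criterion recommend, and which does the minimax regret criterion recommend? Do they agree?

maximin → Inland; minimax regret → Inland (agree)

Row minima: Inland=14.3, Loop=3.9, Bridge=7.9, Coastal=4.2, Bypass=0.2, Highway=2.3
Best worst-case = 14.3 → Inland.
Column bests: θ=16.5, φ=17.4, ψ=14.3.
Inland regrets: 0.0, 2.5, 0.0 → max 2.5
Loop regrets: 3.9, 1.6, 10.4 → max 10.4
Bridge regrets: 8.6, 0.0, 2.9 → max 8.6
Coastal regrets: 5.6, 9.1, 10.1 → max 10.1
Bypass regrets: 7.6, 17.2, 13.3 → max 17.2
Highway regrets: 7.7, 2.3, 12.0 → max 12.0
Smallest max regret = 2.5 → Inland.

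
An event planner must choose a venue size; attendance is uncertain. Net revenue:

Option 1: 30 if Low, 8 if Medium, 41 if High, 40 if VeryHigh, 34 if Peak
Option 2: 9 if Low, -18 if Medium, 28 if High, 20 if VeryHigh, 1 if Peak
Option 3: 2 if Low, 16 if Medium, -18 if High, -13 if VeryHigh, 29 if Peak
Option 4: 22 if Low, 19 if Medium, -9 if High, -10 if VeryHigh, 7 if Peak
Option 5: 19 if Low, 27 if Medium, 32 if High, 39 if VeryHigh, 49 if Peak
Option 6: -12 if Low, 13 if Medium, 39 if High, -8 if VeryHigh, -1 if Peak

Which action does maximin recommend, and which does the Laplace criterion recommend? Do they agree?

maximin → Option 5; laplace → Option 5 (agree)

Row minima: Option 1=8, Option 2=-18, Option 3=-18, Option 4=-10, Option 5=19, Option 6=-12
Best worst-case = 19 → Option 5.
Row averages: Option 1=30.6, Option 2=8, Option 3=3.2, Option 4=5.8, Option 5=33.2, Option 6=6.2
Highest average = 33.2 → Option 5.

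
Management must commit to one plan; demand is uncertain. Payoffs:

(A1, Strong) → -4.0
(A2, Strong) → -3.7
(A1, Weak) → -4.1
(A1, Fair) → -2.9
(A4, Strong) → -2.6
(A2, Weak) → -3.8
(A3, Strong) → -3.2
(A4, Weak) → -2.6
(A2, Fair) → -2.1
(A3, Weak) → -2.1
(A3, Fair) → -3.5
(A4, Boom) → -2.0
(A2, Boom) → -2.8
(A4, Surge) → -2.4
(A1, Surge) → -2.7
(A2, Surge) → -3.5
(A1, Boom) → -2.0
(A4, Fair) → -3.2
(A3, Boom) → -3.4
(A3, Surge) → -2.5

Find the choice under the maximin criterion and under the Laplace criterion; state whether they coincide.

maximin → A4; laplace → A4 (agree)

Row minima: A1=-4.1, A2=-3.8, A3=-3.5, A4=-3.2
Best worst-case = -3.2 → A4.
Row averages: A1=-3.14, A2=-3.18, A3=-2.94, A4=-2.56
Highest average = -2.56 → A4.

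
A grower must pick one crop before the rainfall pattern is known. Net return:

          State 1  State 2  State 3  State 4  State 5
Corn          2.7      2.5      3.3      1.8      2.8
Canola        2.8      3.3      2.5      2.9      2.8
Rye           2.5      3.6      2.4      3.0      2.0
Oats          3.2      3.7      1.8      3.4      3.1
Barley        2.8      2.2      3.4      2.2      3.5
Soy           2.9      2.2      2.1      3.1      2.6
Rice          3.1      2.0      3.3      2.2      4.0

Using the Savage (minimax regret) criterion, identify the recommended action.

Canola

Column bests: State 1=3.2, State 2=3.7, State 3=3.4, State 4=3.4, State 5=4.0.
Corn regrets: 0.5, 1.2, 0.1, 1.6, 1.2 → max 1.6
Canola regrets: 0.4, 0.4, 0.9, 0.5, 1.2 → max 1.2
Rye regrets: 0.7, 0.1, 1.0, 0.4, 2.0 → max 2.0
Oats regrets: 0.0, 0.0, 1.6, 0.0, 0.9 → max 1.6
Barley regrets: 0.4, 1.5, 0.0, 1.2, 0.5 → max 1.5
Soy regrets: 0.3, 1.5, 1.3, 0.3, 1.4 → max 1.5
Rice regrets: 0.1, 1.7, 0.1, 1.2, 0.0 → max 1.7
Smallest max regret = 1.2 → Canola.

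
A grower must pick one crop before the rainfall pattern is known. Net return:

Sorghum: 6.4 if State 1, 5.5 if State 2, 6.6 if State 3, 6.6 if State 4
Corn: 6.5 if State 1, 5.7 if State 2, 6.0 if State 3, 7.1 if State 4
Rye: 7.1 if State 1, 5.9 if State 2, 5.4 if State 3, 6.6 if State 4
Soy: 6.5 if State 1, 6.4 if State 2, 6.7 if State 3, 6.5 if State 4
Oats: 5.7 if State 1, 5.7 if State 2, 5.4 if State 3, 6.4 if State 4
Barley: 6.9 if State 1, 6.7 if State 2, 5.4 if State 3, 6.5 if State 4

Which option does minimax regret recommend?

Soy

Column bests: State 1=7.1, State 2=6.7, State 3=6.7, State 4=7.1.
Sorghum regrets: 0.7, 1.2, 0.1, 0.5 → max 1.2
Corn regrets: 0.6, 1.0, 0.7, 0.0 → max 1.0
Rye regrets: 0.0, 0.8, 1.3, 0.5 → max 1.3
Soy regrets: 0.6, 0.3, 0.0, 0.6 → max 0.6
Oats regrets: 1.4, 1.0, 1.3, 0.7 → max 1.4
Barley regrets: 0.2, 0.0, 1.3, 0.6 → max 1.3
Smallest max regret = 0.6 → Soy.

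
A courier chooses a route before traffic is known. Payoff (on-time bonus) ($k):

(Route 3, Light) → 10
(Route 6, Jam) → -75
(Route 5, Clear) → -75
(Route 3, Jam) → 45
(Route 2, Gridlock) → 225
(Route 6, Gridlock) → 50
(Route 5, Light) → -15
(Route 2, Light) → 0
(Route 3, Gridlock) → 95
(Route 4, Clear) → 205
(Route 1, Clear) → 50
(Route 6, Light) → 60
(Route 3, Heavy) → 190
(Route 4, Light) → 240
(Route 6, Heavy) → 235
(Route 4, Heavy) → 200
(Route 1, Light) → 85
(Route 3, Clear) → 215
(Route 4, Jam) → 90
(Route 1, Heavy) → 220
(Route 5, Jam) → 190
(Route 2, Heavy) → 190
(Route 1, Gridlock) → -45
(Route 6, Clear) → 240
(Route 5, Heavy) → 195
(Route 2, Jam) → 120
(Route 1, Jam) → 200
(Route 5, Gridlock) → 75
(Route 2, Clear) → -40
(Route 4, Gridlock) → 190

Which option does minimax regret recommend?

Column bests: Clear=240, Light=240, Heavy=235, Jam=200, Gridlock=225.
Route 1 regrets: 190, 155, 15, 0, 270 → max 270
Route 2 regrets: 280, 240, 45, 80, 0 → max 280
Route 3 regrets: 25, 230, 45, 155, 130 → max 230
Route 4 regrets: 35, 0, 35, 110, 35 → max 110
Route 5 regrets: 315, 255, 40, 10, 150 → max 315
Route 6 regrets: 0, 180, 0, 275, 175 → max 275
Smallest max regret = 110 → Route 4.

Route 4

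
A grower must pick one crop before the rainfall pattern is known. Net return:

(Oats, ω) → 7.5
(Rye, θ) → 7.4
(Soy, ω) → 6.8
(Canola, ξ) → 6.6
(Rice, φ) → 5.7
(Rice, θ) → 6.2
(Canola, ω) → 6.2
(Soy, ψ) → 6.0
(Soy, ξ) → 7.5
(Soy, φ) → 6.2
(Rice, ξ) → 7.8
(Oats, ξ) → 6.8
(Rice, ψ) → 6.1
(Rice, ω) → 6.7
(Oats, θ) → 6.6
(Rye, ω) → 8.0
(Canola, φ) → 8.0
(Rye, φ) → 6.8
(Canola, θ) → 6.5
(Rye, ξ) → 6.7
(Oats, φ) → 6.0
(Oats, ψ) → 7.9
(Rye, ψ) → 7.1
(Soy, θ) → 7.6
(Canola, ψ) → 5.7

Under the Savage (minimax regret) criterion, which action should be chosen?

Rye

Column bests: θ=7.6, φ=8.0, ψ=7.9, ω=8.0, ξ=7.8.
Oats regrets: 1.0, 2.0, 0.0, 0.5, 1.0 → max 2.0
Soy regrets: 0.0, 1.8, 1.9, 1.2, 0.3 → max 1.9
Canola regrets: 1.1, 0.0, 2.2, 1.8, 1.2 → max 2.2
Rye regrets: 0.2, 1.2, 0.8, 0.0, 1.1 → max 1.2
Rice regrets: 1.4, 2.3, 1.8, 1.3, 0.0 → max 2.3
Smallest max regret = 1.2 → Rye.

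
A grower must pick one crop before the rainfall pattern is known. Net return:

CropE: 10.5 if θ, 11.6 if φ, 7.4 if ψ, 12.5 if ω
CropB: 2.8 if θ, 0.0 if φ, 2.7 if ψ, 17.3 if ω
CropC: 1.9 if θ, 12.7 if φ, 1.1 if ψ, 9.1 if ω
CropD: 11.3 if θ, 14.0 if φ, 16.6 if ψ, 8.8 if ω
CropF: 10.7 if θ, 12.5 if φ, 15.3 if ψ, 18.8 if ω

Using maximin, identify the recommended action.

CropF

Row minima: CropE=7.4, CropB=0.0, CropC=1.1, CropD=8.8, CropF=10.7
Best worst-case = 10.7 → CropF.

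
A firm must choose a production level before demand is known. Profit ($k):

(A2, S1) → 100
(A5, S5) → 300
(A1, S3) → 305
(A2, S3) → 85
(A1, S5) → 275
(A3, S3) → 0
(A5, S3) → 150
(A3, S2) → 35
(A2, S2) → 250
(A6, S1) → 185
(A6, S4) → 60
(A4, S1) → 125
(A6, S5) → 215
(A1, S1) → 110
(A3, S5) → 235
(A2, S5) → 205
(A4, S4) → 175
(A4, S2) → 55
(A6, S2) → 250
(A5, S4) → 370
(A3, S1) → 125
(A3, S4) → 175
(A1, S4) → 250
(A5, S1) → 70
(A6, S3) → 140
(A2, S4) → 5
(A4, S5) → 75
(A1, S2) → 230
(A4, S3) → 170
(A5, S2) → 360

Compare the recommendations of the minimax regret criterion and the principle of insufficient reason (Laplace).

minimax regret → A1; laplace → A5 (disagree)

Column bests: S1=185, S2=360, S3=305, S4=370, S5=300.
A1 regrets: 75, 130, 0, 120, 25 → max 130
A2 regrets: 85, 110, 220, 365, 95 → max 365
A3 regrets: 60, 325, 305, 195, 65 → max 325
A4 regrets: 60, 305, 135, 195, 225 → max 305
A5 regrets: 115, 0, 155, 0, 0 → max 155
A6 regrets: 0, 110, 165, 310, 85 → max 310
Smallest max regret = 130 → A1.
Row averages: A1=234, A2=129, A3=114, A4=120, A5=250, A6=170
Highest average = 250 → A5.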